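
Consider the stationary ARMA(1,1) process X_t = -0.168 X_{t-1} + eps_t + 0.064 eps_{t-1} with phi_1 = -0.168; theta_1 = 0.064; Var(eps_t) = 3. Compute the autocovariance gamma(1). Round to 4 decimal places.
\gamma(1) = -0.3176

Multiply the model equation by X_{t-k} and take expectations. With theta_0 = psi_0 = 1 and psi_j the MA(infinity) weights, this gives
  gamma(k) - sum_i phi_i gamma(k-i) = c_k,
  c_k = sigma^2 * sum_{j=k..q} theta_j psi_{j-k}   (c_k = 0 for k > q),
using gamma(-m) = gamma(m).
psi-weights needed (psi_j = theta_j + sum_i phi_i psi_{j-i}):
  psi_1 = theta_1 + phi_1 = 0.064 + (-0.168) = -0.104
Right-hand sides:
  c_0 = sigma^2 (1 + theta_1 psi_1) = 3 * (1 + (0.064)(-0.104)) = 3 * 0.993344 = 2.980032
  c_1 = sigma^2 theta_1 = 3 * (0.064) = 0.192
  c_2 = 0
Equations for k = 0 and k = 1 (AR order 1):
  gamma(0) = phi_1 gamma(1) + c_0
  gamma(1) = phi_1 gamma(0) + c_1
Substituting the second into the first: gamma(0) (1 - phi_1^2) = c_0 + phi_1 c_1, so
  gamma(0) = (c_0 + phi_1 c_1) / (1 - phi_1^2) = (2.980032 + (-0.168)(0.192)) / (1 - (-0.168)^2) = 2.947776 / 0.971776 = 3.03339.
  gamma(1) = phi_1 gamma(0) + c_1 = (-0.168)(3.03339) + (0.192) = -0.31761.
Therefore gamma(1) = -0.3176 (to 4 decimal places).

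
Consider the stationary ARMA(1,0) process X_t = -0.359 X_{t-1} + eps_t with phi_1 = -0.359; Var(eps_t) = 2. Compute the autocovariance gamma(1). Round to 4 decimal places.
\gamma(1) = -0.8242

Multiply the model equation by X_{t-k} and take expectations. With theta_0 = psi_0 = 1 and psi_j the MA(infinity) weights, this gives
  gamma(k) - sum_i phi_i gamma(k-i) = c_k,
  c_k = sigma^2 * sum_{j=k..q} theta_j psi_{j-k}   (c_k = 0 for k > q),
using gamma(-m) = gamma(m).
Pure AR (q = 0): c_0 = sigma^2 = 2, c_k = 0 for k >= 1.
Equations for k = 0 and k = 1 (AR order 1):
  gamma(0) = phi_1 gamma(1) + c_0
  gamma(1) = phi_1 gamma(0) + c_1
Substituting the second into the first: gamma(0) (1 - phi_1^2) = c_0 + phi_1 c_1, so
  gamma(0) = c_0 / (1 - phi_1^2) = 2 / (1 - (-0.359)^2) = 2 / 0.871119 = 2.295898.
  gamma(1) = phi_1 gamma(0) = (-0.359)(2.295898) = -0.824227.
Therefore gamma(1) = -0.8242 (to 4 decimal places).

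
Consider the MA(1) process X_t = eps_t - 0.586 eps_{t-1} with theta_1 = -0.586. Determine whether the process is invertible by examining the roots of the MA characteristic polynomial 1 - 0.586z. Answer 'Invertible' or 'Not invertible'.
\text{Invertible}

The MA(q) characteristic polynomial is P(z) = 1 - 0.586z.
Invertibility requires all roots to lie outside the unit circle, i.e. |z| > 1 for every root.
This is linear in z: 1 + (-0.586) z = 0  =>  z = -1/(-0.586) = 1.706485,  |z| = 1.706485.
Moduli of all roots: 1.7065.
All moduli strictly greater than 1? Yes.
Verdict: Invertible.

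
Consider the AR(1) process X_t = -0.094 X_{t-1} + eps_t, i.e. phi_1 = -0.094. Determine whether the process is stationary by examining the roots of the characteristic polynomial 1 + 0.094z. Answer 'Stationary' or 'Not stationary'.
\text{Stationary}

The AR(p) characteristic polynomial is P(z) = 1 + 0.094z.
Stationarity requires all roots to lie outside the unit circle, i.e. |z| > 1 for every root.
This is linear in z: 1 + (0.094) z = 0  =>  z = -1/(0.094) = -10.638298,  |z| = 10.638298.
Moduli of all roots: 10.6383.
All moduli strictly greater than 1? Yes.
Verdict: Stationary.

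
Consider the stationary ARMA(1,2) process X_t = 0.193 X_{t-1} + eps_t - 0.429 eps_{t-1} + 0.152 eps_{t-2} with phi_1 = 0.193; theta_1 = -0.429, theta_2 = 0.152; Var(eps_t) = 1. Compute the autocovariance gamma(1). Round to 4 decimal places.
\gamma(1) = -0.2589

Multiply the model equation by X_{t-k} and take expectations. With theta_0 = psi_0 = 1 and psi_j the MA(infinity) weights, this gives
  gamma(k) - sum_i phi_i gamma(k-i) = c_k,
  c_k = sigma^2 * sum_{j=k..q} theta_j psi_{j-k}   (c_k = 0 for k > q),
using gamma(-m) = gamma(m).
psi-weights needed (psi_j = theta_j + sum_i phi_i psi_{j-i}):
  psi_1 = theta_1 + phi_1 = -0.429 + (0.193) = -0.236
  psi_2 = theta_2 + phi_1 psi_1 = 0.152 + (0.193)(-0.236) = 0.106452
Right-hand sides:
  c_0 = sigma^2 (1 + theta_1 psi_1 + theta_2 psi_2) = 1 * (1 + (-0.429)(-0.236) + (0.152)(0.106452)) = 1 * 1.117425 = 1.117425
  c_1 = sigma^2 (theta_1 + theta_2 psi_1) = 1 * (-0.429 + (0.152)(-0.236)) = -0.464872
  c_2 = sigma^2 theta_2 = 1 * (0.152) = 0.152
Equations for k = 0 and k = 1 (AR order 1):
  gamma(0) = phi_1 gamma(1) + c_0
  gamma(1) = phi_1 gamma(0) + c_1
Substituting the second into the first: gamma(0) (1 - phi_1^2) = c_0 + phi_1 c_1, so
  gamma(0) = (c_0 + phi_1 c_1) / (1 - phi_1^2) = (1.117425 + (0.193)(-0.464872)) / (1 - (0.193)^2) = 1.027704 / 0.962751 = 1.067466.
  gamma(1) = phi_1 gamma(0) + c_1 = (0.193)(1.067466) + (-0.464872) = -0.258851.
Therefore gamma(1) = -0.2589 (to 4 decimal places).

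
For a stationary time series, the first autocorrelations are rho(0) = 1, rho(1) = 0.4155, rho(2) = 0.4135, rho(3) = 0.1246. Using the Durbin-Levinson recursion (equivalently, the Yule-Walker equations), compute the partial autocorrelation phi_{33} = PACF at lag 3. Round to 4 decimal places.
\phi_{33} = -0.1560

The PACF at lag k is phi_{kk}, the last component of the solution
to the Yule-Walker system G_k phi = r_k where
  (G_k)_{ij} = rho(|i - j|), (r_k)_i = rho(i), i,j = 1..k.
Equivalently, Durbin-Levinson gives phi_{kk} iteratively:
  phi_{11} = rho(1)
  phi_{kk} = [rho(k) - sum_{j=1..k-1} phi_{k-1,j} rho(k-j)]
            / [1 - sum_{j=1..k-1} phi_{k-1,j} rho(j)],
  phi_{k,j} = phi_{k-1,j} - phi_{kk} phi_{k-1,k-j},  j = 1..k-1.
Step k = 1:
  phi_11 = rho(1) = 0.4155.
Step k = 2:
  phi_22 = [rho(2) - phi_11 rho(1)] / [1 - phi_11 rho(1)] = [0.4135 - (0.4155)(0.4155)] / [1 - (0.4155)(0.4155)]
         = 0.24085975 / 0.82735975 = 0.291119.
  Update: phi_21 = phi_11 - phi_22 phi_11 = 0.4155 - (0.291119)(0.4155) = 0.29454.
Step k = 3:
  phi_33 = [rho(3) - phi_21 rho(2) - phi_22 rho(1)] / [1 - phi_21 rho(1) - phi_22 rho(2)]
    numerator   = 0.1246 - (0.29454)(0.4135) - (0.291119)(0.4155) = -0.11815214
    denominator = 1 - (0.29454)(0.4155) - (0.291119)(0.4135) = 0.75724101
  phi_33 = -0.11815214 / 0.75724101 = -0.156.
Therefore phi_{33} = -0.1560.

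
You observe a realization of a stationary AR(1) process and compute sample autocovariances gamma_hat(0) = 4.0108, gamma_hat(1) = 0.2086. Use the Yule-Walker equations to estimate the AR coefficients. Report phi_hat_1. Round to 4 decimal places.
\hat\phi_{1} = 0.0520

The Yule-Walker equations for an AR(p) process read, in matrix form,
  Gamma_p phi = r_p,   with   (Gamma_p)_{ij} = gamma(|i - j|),
                       (r_p)_i = gamma(i),   i,j = 1..p.
Substitute the sample gammas (Toeplitz matrix and right-hand side of size 1):
  Gamma_p = [[4.0108]]
  r_p     = [0.2086]
With p = 1 this is the single equation gamma(0) phi_1 = gamma(1):
  phi_hat_1 = gamma(1) / gamma(0) = 0.2086 / 4.0108 = 0.0520.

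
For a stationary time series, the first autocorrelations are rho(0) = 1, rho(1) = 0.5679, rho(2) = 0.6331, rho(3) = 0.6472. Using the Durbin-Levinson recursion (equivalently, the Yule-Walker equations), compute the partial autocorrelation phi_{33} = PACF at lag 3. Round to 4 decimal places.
\phi_{33} = 0.3591

The PACF at lag k is phi_{kk}, the last component of the solution
to the Yule-Walker system G_k phi = r_k where
  (G_k)_{ij} = rho(|i - j|), (r_k)_i = rho(i), i,j = 1..k.
Equivalently, Durbin-Levinson gives phi_{kk} iteratively:
  phi_{11} = rho(1)
  phi_{kk} = [rho(k) - sum_{j=1..k-1} phi_{k-1,j} rho(k-j)]
            / [1 - sum_{j=1..k-1} phi_{k-1,j} rho(j)],
  phi_{k,j} = phi_{k-1,j} - phi_{kk} phi_{k-1,k-j},  j = 1..k-1.
Step k = 1:
  phi_11 = rho(1) = 0.5679.
Step k = 2:
  phi_22 = [rho(2) - phi_11 rho(1)] / [1 - phi_11 rho(1)] = [0.6331 - (0.5679)(0.5679)] / [1 - (0.5679)(0.5679)]
         = 0.31058959 / 0.67748959 = 0.458442.
  Update: phi_21 = phi_11 - phi_22 phi_11 = 0.5679 - (0.458442)(0.5679) = 0.307551.
Step k = 3:
  phi_33 = [rho(3) - phi_21 rho(2) - phi_22 rho(1)] / [1 - phi_21 rho(1) - phi_22 rho(2)]
    numerator   = 0.6472 - (0.307551)(0.6331) - (0.458442)(0.5679) = 0.19214041
    denominator = 1 - (0.307551)(0.5679) - (0.458442)(0.6331) = 0.53510232
  phi_33 = 0.19214041 / 0.53510232 = 0.3591.
Therefore phi_{33} = 0.3591.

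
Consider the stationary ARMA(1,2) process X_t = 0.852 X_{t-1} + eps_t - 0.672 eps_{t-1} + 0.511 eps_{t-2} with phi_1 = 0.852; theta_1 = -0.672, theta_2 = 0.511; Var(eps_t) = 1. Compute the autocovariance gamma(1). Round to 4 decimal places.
\gamma(1) = 1.6716

Multiply the model equation by X_{t-k} and take expectations. With theta_0 = psi_0 = 1 and psi_j the MA(infinity) weights, this gives
  gamma(k) - sum_i phi_i gamma(k-i) = c_k,
  c_k = sigma^2 * sum_{j=k..q} theta_j psi_{j-k}   (c_k = 0 for k > q),
using gamma(-m) = gamma(m).
psi-weights needed (psi_j = theta_j + sum_i phi_i psi_{j-i}):
  psi_1 = theta_1 + phi_1 = -0.672 + (0.852) = 0.18
  psi_2 = theta_2 + phi_1 psi_1 = 0.511 + (0.852)(0.18) = 0.66436
Right-hand sides:
  c_0 = sigma^2 (1 + theta_1 psi_1 + theta_2 psi_2) = 1 * (1 + (-0.672)(0.18) + (0.511)(0.66436)) = 1 * 1.218528 = 1.218528
  c_1 = sigma^2 (theta_1 + theta_2 psi_1) = 1 * (-0.672 + (0.511)(0.18)) = -0.58002
  c_2 = sigma^2 theta_2 = 1 * (0.511) = 0.511
Equations for k = 0 and k = 1 (AR order 1):
  gamma(0) = phi_1 gamma(1) + c_0
  gamma(1) = phi_1 gamma(0) + c_1
Substituting the second into the first: gamma(0) (1 - phi_1^2) = c_0 + phi_1 c_1, so
  gamma(0) = (c_0 + phi_1 c_1) / (1 - phi_1^2) = (1.218528 + (0.852)(-0.58002)) / (1 - (0.852)^2) = 0.724351 / 0.274096 = 2.642691.
  gamma(1) = phi_1 gamma(0) + c_1 = (0.852)(2.642691) + (-0.58002) = 1.671552.
Therefore gamma(1) = 1.6716 (to 4 decimal places).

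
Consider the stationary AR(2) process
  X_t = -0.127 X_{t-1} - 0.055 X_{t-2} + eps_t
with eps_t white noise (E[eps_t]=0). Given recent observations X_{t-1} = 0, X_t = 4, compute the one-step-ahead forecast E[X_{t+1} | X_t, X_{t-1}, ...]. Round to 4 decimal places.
E[X_{t+1} \mid \mathcal F_t] = -0.5080

For an AR(p) model X_t = c + sum_i phi_i X_{t-i} + eps_t, the
one-step-ahead conditional mean is
  E[X_{t+1} | X_t, ...] = c + sum_i phi_i X_{t+1-i}.
Substitute known values:
  E[X_{t+1} | ...] = (-0.127) * (4) + (-0.055) * (0)
                   = -0.5080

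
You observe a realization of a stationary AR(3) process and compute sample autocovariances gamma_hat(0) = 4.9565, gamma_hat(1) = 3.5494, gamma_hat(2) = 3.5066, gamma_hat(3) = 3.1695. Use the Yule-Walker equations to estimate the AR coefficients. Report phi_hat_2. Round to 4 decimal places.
\hat\phi_{2} = 0.3480

The Yule-Walker equations for an AR(p) process read, in matrix form,
  Gamma_p phi = r_p,   with   (Gamma_p)_{ij} = gamma(|i - j|),
                       (r_p)_i = gamma(i),   i,j = 1..p.
Substitute the sample gammas (Toeplitz matrix and right-hand side of size 3):
  Gamma_p = [[4.9565, 3.5494, 3.5066], [3.5494, 4.9565, 3.5494], [3.5066, 3.5494, 4.9565]]
  r_p     = [3.5494, 3.5066, 3.1695]
Written out (R1..R3):
  (R1) 4.9565 phi_1 + 3.5494 phi_2 + 3.5066 phi_3 = 3.5494
  (R2) 3.5494 phi_1 + 4.9565 phi_2 + 3.5494 phi_3 = 3.5066
  (R3) 3.5066 phi_1 + 3.5494 phi_2 + 4.9565 phi_3 = 3.1695
Gaussian elimination:
  R2 <- R2 - (3.5494/4.9565) R1 = R2 - (0.71611) R1:  2.414739 phi_2 + 1.038288 phi_3 = 0.964839
  R3 <- R3 - (3.5066/4.9565) R1 = R3 - (0.707475) R1:  1.038288 phi_2 + 2.475668 phi_3 = 0.658388
  R3 <- R3 - (1.038288/2.414739) R2 = R3 - (0.42998) R2:  2.029225 phi_3 = 0.243527
Back-substitution:
  phi_hat_3 = 0.243527 / 2.029225 = 0.12001
  phi_hat_2 = (0.964839 - (1.038288)(0.12001)) / 2.414739 = 0.347961
  phi_hat_1 = (3.5494 - (3.5494)(0.347961) - (3.5066)(0.12001)) / 4.9565 = 0.382028
So phi_hat = [0.3820, 0.3480, 0.1200].
Therefore phi_hat_2 = 0.3480.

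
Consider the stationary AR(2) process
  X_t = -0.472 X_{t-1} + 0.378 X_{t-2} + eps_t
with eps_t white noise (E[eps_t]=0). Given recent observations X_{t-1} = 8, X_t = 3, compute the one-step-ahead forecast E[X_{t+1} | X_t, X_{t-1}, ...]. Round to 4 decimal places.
E[X_{t+1} \mid \mathcal F_t] = 1.6080

For an AR(p) model X_t = c + sum_i phi_i X_{t-i} + eps_t, the
one-step-ahead conditional mean is
  E[X_{t+1} | X_t, ...] = c + sum_i phi_i X_{t+1-i}.
Substitute known values:
  E[X_{t+1} | ...] = (-0.472) * (3) + (0.378) * (8)
                   = 1.6080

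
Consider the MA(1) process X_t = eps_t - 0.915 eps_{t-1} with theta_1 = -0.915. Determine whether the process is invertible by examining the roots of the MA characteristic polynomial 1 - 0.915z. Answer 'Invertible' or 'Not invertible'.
\text{Invertible}

The MA(q) characteristic polynomial is P(z) = 1 - 0.915z.
Invertibility requires all roots to lie outside the unit circle, i.e. |z| > 1 for every root.
This is linear in z: 1 + (-0.915) z = 0  =>  z = -1/(-0.915) = 1.092896,  |z| = 1.092896.
Moduli of all roots: 1.0929.
All moduli strictly greater than 1? Yes.
Verdict: Invertible.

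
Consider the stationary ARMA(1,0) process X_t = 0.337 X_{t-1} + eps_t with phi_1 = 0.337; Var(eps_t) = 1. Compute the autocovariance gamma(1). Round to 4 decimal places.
\gamma(1) = 0.3802

Multiply the model equation by X_{t-k} and take expectations. With theta_0 = psi_0 = 1 and psi_j the MA(infinity) weights, this gives
  gamma(k) - sum_i phi_i gamma(k-i) = c_k,
  c_k = sigma^2 * sum_{j=k..q} theta_j psi_{j-k}   (c_k = 0 for k > q),
using gamma(-m) = gamma(m).
Pure AR (q = 0): c_0 = sigma^2 = 1, c_k = 0 for k >= 1.
Equations for k = 0 and k = 1 (AR order 1):
  gamma(0) = phi_1 gamma(1) + c_0
  gamma(1) = phi_1 gamma(0) + c_1
Substituting the second into the first: gamma(0) (1 - phi_1^2) = c_0 + phi_1 c_1, so
  gamma(0) = c_0 / (1 - phi_1^2) = 1 / (1 - (0.337)^2) = 1 / 0.886431 = 1.128119.
  gamma(1) = phi_1 gamma(0) = (0.337)(1.128119) = 0.380176.
Therefore gamma(1) = 0.3802 (to 4 decimal places).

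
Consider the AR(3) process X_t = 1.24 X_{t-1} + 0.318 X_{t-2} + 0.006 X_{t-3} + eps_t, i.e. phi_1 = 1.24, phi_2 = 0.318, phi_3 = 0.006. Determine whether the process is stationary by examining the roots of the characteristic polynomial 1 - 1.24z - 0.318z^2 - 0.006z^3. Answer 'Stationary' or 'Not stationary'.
\text{Not stationary}

The AR(p) characteristic polynomial is P(z) = 1 - 1.24z - 0.318z^2 - 0.006z^3.
Stationarity requires all roots to lie outside the unit circle, i.e. |z| > 1 for every root.
Degree 3: look for a simple real root z0 first, then factor out (1 - z/z0) and solve the remaining quadratic.
Testing z0 = -5: P(-5) = 1 + (-1.24)(-5) + (-0.318)(-5)^2 + (-0.006)(-5)^3
  = 1 + (6.2) + (-7.95) + (0.75) = 0.  So z_0 = -5 is a root, |z_0| = 5.
Divide out the factor (1 + 0.2 z) = (1 - z/z0) (since 1/z0 = -0.2):
  P(z) = (1 + 0.2 z)(1 + (-1.44) z + (-0.03) z^2)
  [check: z-coef -1.44 - (-0.2) = -1.24; z^2-coef -0.03 - (-0.2)(-1.44) = -0.318; z^3-coef -(-0.2)(-0.03) = -0.006.]
Remaining roots from the quadratic factor 1 + (-1.44) z + (-0.03) z^2:
  Set 1 + (-1.44) z + (-0.03) z^2 = 0, i.e. a z^2 + b z + c = 0 with a = -0.03, b = -1.44, c = 1.
  Discriminant D = b^2 - 4ac = (-1.44)^2 - 4*(-0.03)*1 = 2.0736 - (-0.12) = 2.1936.
  D >= 0, so the roots are real: z = (-b +/- sqrt(D)) / (2a) = (1.44 +/- 1.481081) / (-0.06).
    z_1 = (1.44 + 1.481081) / (-0.06) = -48.6847,   |z_1| = 48.6847.
    z_2 = (1.44 - 1.481081) / (-0.06) = 0.6847,   |z_2| = 0.6847.
Moduli of all roots: 5.0000, 48.6847, 0.6847.
All moduli strictly greater than 1? No.
Verdict: Not stationary.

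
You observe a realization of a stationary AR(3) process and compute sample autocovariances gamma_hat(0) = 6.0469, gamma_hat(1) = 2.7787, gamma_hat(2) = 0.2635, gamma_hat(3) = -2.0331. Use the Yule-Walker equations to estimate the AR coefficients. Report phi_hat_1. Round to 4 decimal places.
\hat\phi_{1} = 0.4830

The Yule-Walker equations for an AR(p) process read, in matrix form,
  Gamma_p phi = r_p,   with   (Gamma_p)_{ij} = gamma(|i - j|),
                       (r_p)_i = gamma(i),   i,j = 1..p.
Substitute the sample gammas (Toeplitz matrix and right-hand side of size 3):
  Gamma_p = [[6.0469, 2.7787, 0.2635], [2.7787, 6.0469, 2.7787], [0.2635, 2.7787, 6.0469]]
  r_p     = [2.7787, 0.2635, -2.0331]
Written out (R1..R3):
  (R1) 6.0469 phi_1 + 2.7787 phi_2 + 0.2635 phi_3 = 2.7787
  (R2) 2.7787 phi_1 + 6.0469 phi_2 + 2.7787 phi_3 = 0.2635
  (R3) 0.2635 phi_1 + 2.7787 phi_2 + 6.0469 phi_3 = -2.0331
Gaussian elimination:
  R2 <- R2 - (2.7787/6.0469) R1 = R2 - (0.459525) R1:  4.770019 phi_2 + 2.657615 phi_3 = -1.013381
  R3 <- R3 - (0.2635/6.0469) R1 = R3 - (0.043576) R1:  2.657615 phi_2 + 6.035418 phi_3 = -2.154185
  R3 <- R3 - (2.657615/4.770019) R2 = R3 - (0.55715) R2:  4.554728 phi_3 = -1.589579
Back-substitution:
  phi_hat_3 = -1.589579 / 4.554728 = -0.348996
  phi_hat_2 = (-1.013381 - (2.657615)(-0.348996)) / 4.770019 = -0.018005
  phi_hat_1 = (2.7787 - (2.7787)(-0.018005) - (0.2635)(-0.348996)) / 6.0469 = 0.483006
So phi_hat = [0.4830, -0.0180, -0.3490].
Therefore phi_hat_1 = 0.4830.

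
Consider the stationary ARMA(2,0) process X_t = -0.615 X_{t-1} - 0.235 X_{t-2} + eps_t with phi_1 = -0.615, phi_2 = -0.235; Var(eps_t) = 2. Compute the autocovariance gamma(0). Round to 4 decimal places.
\gamma(0) = 2.8150

Multiply the model equation by X_{t-k} and take expectations. With theta_0 = psi_0 = 1 and psi_j the MA(infinity) weights, this gives
  gamma(k) - sum_i phi_i gamma(k-i) = c_k,
  c_k = sigma^2 * sum_{j=k..q} theta_j psi_{j-k}   (c_k = 0 for k > q),
using gamma(-m) = gamma(m).
Pure AR (q = 0): c_0 = sigma^2 = 2, c_k = 0 for k >= 1.
Equations for k = 0, 1, 2 (AR order 2, c_2 = 0):
  (E0) gamma(0) = phi_1 gamma(1) + phi_2 gamma(2) + c_0
  (E1) gamma(1) = phi_1 gamma(0) + phi_2 gamma(1) + c_1
  (E2) gamma(2) = phi_1 gamma(1) + phi_2 gamma(0)
From (E1): gamma(1) = A gamma(0) + B with
  A = phi_1 / (1 - phi_2) = -0.615 / 1.235 = -0.497976,   B = c_1 / (1 - phi_2) = 0 / 1.235 = 0.
Insert (E2) into (E0): gamma(0) (1 - phi_2^2) = phi_1 (1 + phi_2) gamma(1) + c_0.
  phi_1 (1 + phi_2) = (-0.615)(0.765) = -0.470475,   1 - phi_2^2 = 0.944775.
Replace gamma(1) by A gamma(0) + B and collect gamma(0):
  gamma(0) [0.944775 - (-0.470475)(-0.497976)] = c_0 = 2
  gamma(0) * 0.71049 = 2
  gamma(0) = 2 / 0.71049 = 2.814959.
Therefore gamma(0) = 2.8150 (to 4 decimal places).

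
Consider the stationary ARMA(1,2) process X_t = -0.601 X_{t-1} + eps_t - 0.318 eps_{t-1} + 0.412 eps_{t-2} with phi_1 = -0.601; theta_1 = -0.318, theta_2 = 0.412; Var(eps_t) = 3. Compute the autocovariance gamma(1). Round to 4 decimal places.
\gamma(1) = -8.0403

Multiply the model equation by X_{t-k} and take expectations. With theta_0 = psi_0 = 1 and psi_j the MA(infinity) weights, this gives
  gamma(k) - sum_i phi_i gamma(k-i) = c_k,
  c_k = sigma^2 * sum_{j=k..q} theta_j psi_{j-k}   (c_k = 0 for k > q),
using gamma(-m) = gamma(m).
psi-weights needed (psi_j = theta_j + sum_i phi_i psi_{j-i}):
  psi_1 = theta_1 + phi_1 = -0.318 + (-0.601) = -0.919
  psi_2 = theta_2 + phi_1 psi_1 = 0.412 + (-0.601)(-0.919) = 0.964319
Right-hand sides:
  c_0 = sigma^2 (1 + theta_1 psi_1 + theta_2 psi_2) = 3 * (1 + (-0.318)(-0.919) + (0.412)(0.964319)) = 3 * 1.689541 = 5.068624
  c_1 = sigma^2 (theta_1 + theta_2 psi_1) = 3 * (-0.318 + (0.412)(-0.919)) = -2.089884
  c_2 = sigma^2 theta_2 = 3 * (0.412) = 1.236
Equations for k = 0 and k = 1 (AR order 1):
  gamma(0) = phi_1 gamma(1) + c_0
  gamma(1) = phi_1 gamma(0) + c_1
Substituting the second into the first: gamma(0) (1 - phi_1^2) = c_0 + phi_1 c_1, so
  gamma(0) = (c_0 + phi_1 c_1) / (1 - phi_1^2) = (5.068624 + (-0.601)(-2.089884)) / (1 - (-0.601)^2) = 6.324645 / 0.638799 = 9.900837.
  gamma(1) = phi_1 gamma(0) + c_1 = (-0.601)(9.900837) + (-2.089884) = -8.040287.
Therefore gamma(1) = -8.0403 (to 4 decimal places).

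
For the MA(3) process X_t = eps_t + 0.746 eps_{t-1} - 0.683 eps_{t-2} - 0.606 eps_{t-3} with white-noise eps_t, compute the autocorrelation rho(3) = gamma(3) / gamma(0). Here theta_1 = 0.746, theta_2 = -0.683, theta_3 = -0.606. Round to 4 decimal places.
\rho(3) = -0.2535

For an MA(q) process with theta_0 = 1, the autocovariance is
  gamma(k) = sigma^2 * sum_{i=0..q-k} theta_i * theta_{i+k},
and rho(k) = gamma(k) / gamma(0). Sigma^2 cancels.
  numerator   = (1)*(-0.606) = -0.606.
  denominator = (1)^2 + (0.746)^2 + (-0.683)^2 + (-0.606)^2 = 2.390241.
  rho(3) = -0.606 / 2.390241 = -0.2535.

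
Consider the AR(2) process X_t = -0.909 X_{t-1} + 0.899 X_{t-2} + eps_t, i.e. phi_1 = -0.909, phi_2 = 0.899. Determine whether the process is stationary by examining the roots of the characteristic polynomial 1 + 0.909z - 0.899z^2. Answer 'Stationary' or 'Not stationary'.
\text{Not stationary}

The AR(p) characteristic polynomial is P(z) = 1 + 0.909z - 0.899z^2.
Stationarity requires all roots to lie outside the unit circle, i.e. |z| > 1 for every root.
Set 1 + (0.909) z + (-0.899) z^2 = 0, i.e. a z^2 + b z + c = 0 with a = -0.899, b = 0.909, c = 1.
Discriminant D = b^2 - 4ac = (0.909)^2 - 4*(-0.899)*1 = 0.826281 - (-3.596) = 4.422281.
D >= 0, so the roots are real: z = (-b +/- sqrt(D)) / (2a) = (-0.909 +/- 2.102922) / (-1.798).
  z_1 = (-0.909 + 2.102922) / (-1.798) = -0.664,   |z_1| = 0.664.
  z_2 = (-0.909 - 2.102922) / (-1.798) = 1.6752,   |z_2| = 1.6752.
Moduli of all roots: 0.6640, 1.6752.
All moduli strictly greater than 1? No.
Verdict: Not stationary.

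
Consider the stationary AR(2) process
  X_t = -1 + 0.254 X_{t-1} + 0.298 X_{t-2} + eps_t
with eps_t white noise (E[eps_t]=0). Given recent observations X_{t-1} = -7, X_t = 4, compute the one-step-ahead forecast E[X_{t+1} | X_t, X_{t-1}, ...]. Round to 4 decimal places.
E[X_{t+1} \mid \mathcal F_t] = -2.0700

For an AR(p) model X_t = c + sum_i phi_i X_{t-i} + eps_t, the
one-step-ahead conditional mean is
  E[X_{t+1} | X_t, ...] = c + sum_i phi_i X_{t+1-i}.
Substitute known values:
  E[X_{t+1} | ...] = -1 + (0.254) * (4) + (0.298) * (-7)
                   = -2.0700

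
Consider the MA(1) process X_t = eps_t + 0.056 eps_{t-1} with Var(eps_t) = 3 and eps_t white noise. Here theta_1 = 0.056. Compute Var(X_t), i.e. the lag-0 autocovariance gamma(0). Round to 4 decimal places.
\gamma(0) = 3.0094

For an MA(q) process X_t = eps_t + sum_i theta_i eps_{t-i} with
Var(eps_t) = sigma^2, the variance is
  gamma(0) = sigma^2 * (1 + sum_i theta_i^2).
  sum_i theta_i^2 = (0.056)^2 = 0.003136.
  gamma(0) = 3 * (1 + 0.003136) = 3 * 1.003136 = 3.009408, which rounds to 3.0094.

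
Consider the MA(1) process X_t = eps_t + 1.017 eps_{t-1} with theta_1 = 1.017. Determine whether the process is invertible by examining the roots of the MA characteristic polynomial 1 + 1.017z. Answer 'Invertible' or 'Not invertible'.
\text{Not invertible}

The MA(q) characteristic polynomial is P(z) = 1 + 1.017z.
Invertibility requires all roots to lie outside the unit circle, i.e. |z| > 1 for every root.
This is linear in z: 1 + (1.017) z = 0  =>  z = -1/(1.017) = -0.983284,  |z| = 0.983284.
Moduli of all roots: 0.9833.
All moduli strictly greater than 1? No.
Verdict: Not invertible.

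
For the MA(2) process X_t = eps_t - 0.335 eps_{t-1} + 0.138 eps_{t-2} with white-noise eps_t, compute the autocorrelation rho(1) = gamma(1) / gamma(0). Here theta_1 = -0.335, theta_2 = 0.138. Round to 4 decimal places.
\rho(1) = -0.3370

For an MA(q) process with theta_0 = 1, the autocovariance is
  gamma(k) = sigma^2 * sum_{i=0..q-k} theta_i * theta_{i+k},
and rho(k) = gamma(k) / gamma(0). Sigma^2 cancels.
  numerator   = (1)*(-0.335) + (-0.335)*(0.138) = -0.38123.
  denominator = (1)^2 + (-0.335)^2 + (0.138)^2 = 1.131269.
  rho(1) = -0.38123 / 1.131269 = -0.3370.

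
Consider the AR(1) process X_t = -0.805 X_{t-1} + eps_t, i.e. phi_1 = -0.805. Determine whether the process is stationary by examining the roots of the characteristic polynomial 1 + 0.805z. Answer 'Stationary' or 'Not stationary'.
\text{Stationary}

The AR(p) characteristic polynomial is P(z) = 1 + 0.805z.
Stationarity requires all roots to lie outside the unit circle, i.e. |z| > 1 for every root.
This is linear in z: 1 + (0.805) z = 0  =>  z = -1/(0.805) = -1.242236,  |z| = 1.242236.
Moduli of all roots: 1.2422.
All moduli strictly greater than 1? Yes.
Verdict: Stationary.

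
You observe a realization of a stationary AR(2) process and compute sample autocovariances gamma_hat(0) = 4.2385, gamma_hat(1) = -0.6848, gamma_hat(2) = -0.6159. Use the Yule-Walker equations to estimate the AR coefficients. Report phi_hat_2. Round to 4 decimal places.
\hat\phi_{2} = -0.1760

The Yule-Walker equations for an AR(p) process read, in matrix form,
  Gamma_p phi = r_p,   with   (Gamma_p)_{ij} = gamma(|i - j|),
                       (r_p)_i = gamma(i),   i,j = 1..p.
Substitute the sample gammas (Toeplitz matrix and right-hand side of size 2):
  Gamma_p = [[4.2385, -0.6848], [-0.6848, 4.2385]]
  r_p     = [-0.6848, -0.6159]
Written out:
  4.2385 phi_1 - 0.6848 phi_2 = -0.6848
  -0.6848 phi_1 + 4.2385 phi_2 = -0.6159
Solve by Cramer's rule:
  det = gamma(0)^2 - gamma(1)^2 = (4.2385)^2 - (-0.6848)^2 = 17.96488225 - 0.46895104 = 17.49593121
  phi_hat_1 = [gamma(1) gamma(0) - gamma(1) gamma(2)] / det = [(-0.6848)(4.2385) - (-0.6848)(-0.6159)] / 17.49593121 = -3.32429312 / 17.49593121 = -0.19
  phi_hat_2 = [gamma(0) gamma(2) - gamma(1)^2] / det = [(4.2385)(-0.6159) - (-0.6848)^2] / 17.49593121 = -3.07944319 / 17.49593121 = -0.176
So phi_hat = [-0.1900, -0.1760].
Therefore phi_hat_2 = -0.1760.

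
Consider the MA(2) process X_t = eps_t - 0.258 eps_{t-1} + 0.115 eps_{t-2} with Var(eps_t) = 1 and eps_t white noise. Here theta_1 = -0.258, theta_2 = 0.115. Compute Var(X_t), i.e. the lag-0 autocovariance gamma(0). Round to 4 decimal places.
\gamma(0) = 1.0798

For an MA(q) process X_t = eps_t + sum_i theta_i eps_{t-i} with
Var(eps_t) = sigma^2, the variance is
  gamma(0) = sigma^2 * (1 + sum_i theta_i^2).
  sum_i theta_i^2 = (-0.258)^2 + (0.115)^2 = 0.066564 + 0.013225 = 0.079789.
  gamma(0) = 1 * (1 + 0.079789) = 1 * 1.079789 = 1.079789, which rounds to 1.0798.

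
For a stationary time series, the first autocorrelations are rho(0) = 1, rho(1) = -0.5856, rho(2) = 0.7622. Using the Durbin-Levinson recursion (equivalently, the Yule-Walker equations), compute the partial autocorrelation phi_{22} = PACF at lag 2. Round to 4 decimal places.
\phi_{22} = 0.6381

The PACF at lag k is phi_{kk}, the last component of the solution
to the Yule-Walker system G_k phi = r_k where
  (G_k)_{ij} = rho(|i - j|), (r_k)_i = rho(i), i,j = 1..k.
Equivalently, Durbin-Levinson gives phi_{kk} iteratively:
  phi_{11} = rho(1)
  phi_{kk} = [rho(k) - sum_{j=1..k-1} phi_{k-1,j} rho(k-j)]
            / [1 - sum_{j=1..k-1} phi_{k-1,j} rho(j)],
  phi_{k,j} = phi_{k-1,j} - phi_{kk} phi_{k-1,k-j},  j = 1..k-1.
Step k = 1:
  phi_11 = rho(1) = -0.5856.
Step k = 2:
  phi_22 = [rho(2) - phi_11 rho(1)] / [1 - phi_11 rho(1)] = [0.7622 - (-0.5856)(-0.5856)] / [1 - (-0.5856)(-0.5856)]
         = 0.41927264 / 0.65707264 = 0.6381.
Therefore phi_{22} = 0.6381.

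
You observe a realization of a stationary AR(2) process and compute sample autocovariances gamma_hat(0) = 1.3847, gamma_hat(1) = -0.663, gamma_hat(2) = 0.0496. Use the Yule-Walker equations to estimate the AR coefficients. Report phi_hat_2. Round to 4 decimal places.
\hat\phi_{2} = -0.2510

The Yule-Walker equations for an AR(p) process read, in matrix form,
  Gamma_p phi = r_p,   with   (Gamma_p)_{ij} = gamma(|i - j|),
                       (r_p)_i = gamma(i),   i,j = 1..p.
Substitute the sample gammas (Toeplitz matrix and right-hand side of size 2):
  Gamma_p = [[1.3847, -0.663], [-0.663, 1.3847]]
  r_p     = [-0.663, 0.0496]
Written out:
  1.3847 phi_1 - 0.663 phi_2 = -0.663
  -0.663 phi_1 + 1.3847 phi_2 = 0.0496
Solve by Cramer's rule:
  det = gamma(0)^2 - gamma(1)^2 = (1.3847)^2 - (-0.663)^2 = 1.91739409 - 0.439569 = 1.47782509
  phi_hat_1 = [gamma(1) gamma(0) - gamma(1) gamma(2)] / det = [(-0.663)(1.3847) - (-0.663)(0.0496)] / 1.47782509 = -0.8851713 / 1.47782509 = -0.599
  phi_hat_2 = [gamma(0) gamma(2) - gamma(1)^2] / det = [(1.3847)(0.0496) - (-0.663)^2] / 1.47782509 = -0.37088788 / 1.47782509 = -0.251
So phi_hat = [-0.5990, -0.2510].
Therefore phi_hat_2 = -0.2510.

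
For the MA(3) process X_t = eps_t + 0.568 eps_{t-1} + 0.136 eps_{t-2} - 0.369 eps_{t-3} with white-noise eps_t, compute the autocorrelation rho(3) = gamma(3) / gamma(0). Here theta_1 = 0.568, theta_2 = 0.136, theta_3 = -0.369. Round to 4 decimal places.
\rho(3) = -0.2498

For an MA(q) process with theta_0 = 1, the autocovariance is
  gamma(k) = sigma^2 * sum_{i=0..q-k} theta_i * theta_{i+k},
and rho(k) = gamma(k) / gamma(0). Sigma^2 cancels.
  numerator   = (1)*(-0.369) = -0.369.
  denominator = (1)^2 + (0.568)^2 + (0.136)^2 + (-0.369)^2 = 1.477281.
  rho(3) = -0.369 / 1.477281 = -0.2498.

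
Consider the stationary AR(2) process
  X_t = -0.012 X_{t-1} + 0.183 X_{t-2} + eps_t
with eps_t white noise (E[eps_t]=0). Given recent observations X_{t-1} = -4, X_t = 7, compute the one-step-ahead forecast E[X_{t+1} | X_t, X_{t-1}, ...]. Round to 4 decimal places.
E[X_{t+1} \mid \mathcal F_t] = -0.8160

For an AR(p) model X_t = c + sum_i phi_i X_{t-i} + eps_t, the
one-step-ahead conditional mean is
  E[X_{t+1} | X_t, ...] = c + sum_i phi_i X_{t+1-i}.
Substitute known values:
  E[X_{t+1} | ...] = (-0.012) * (7) + (0.183) * (-4)
                   = -0.8160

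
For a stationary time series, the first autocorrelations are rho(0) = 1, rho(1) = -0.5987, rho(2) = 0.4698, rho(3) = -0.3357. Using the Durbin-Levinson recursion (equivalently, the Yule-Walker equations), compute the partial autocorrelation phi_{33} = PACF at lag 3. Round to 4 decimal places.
\phi_{33} = 0.0011

The PACF at lag k is phi_{kk}, the last component of the solution
to the Yule-Walker system G_k phi = r_k where
  (G_k)_{ij} = rho(|i - j|), (r_k)_i = rho(i), i,j = 1..k.
Equivalently, Durbin-Levinson gives phi_{kk} iteratively:
  phi_{11} = rho(1)
  phi_{kk} = [rho(k) - sum_{j=1..k-1} phi_{k-1,j} rho(k-j)]
            / [1 - sum_{j=1..k-1} phi_{k-1,j} rho(j)],
  phi_{k,j} = phi_{k-1,j} - phi_{kk} phi_{k-1,k-j},  j = 1..k-1.
Step k = 1:
  phi_11 = rho(1) = -0.5987.
Step k = 2:
  phi_22 = [rho(2) - phi_11 rho(1)] / [1 - phi_11 rho(1)] = [0.4698 - (-0.5987)(-0.5987)] / [1 - (-0.5987)(-0.5987)]
         = 0.11135831 / 0.64155831 = 0.173575.
  Update: phi_21 = phi_11 - phi_22 phi_11 = -0.5987 - (0.173575)(-0.5987) = -0.494781.
Step k = 3:
  phi_33 = [rho(3) - phi_21 rho(2) - phi_22 rho(1)] / [1 - phi_21 rho(1) - phi_22 rho(2)]
    numerator   = -0.3357 - (-0.494781)(0.4698) - (0.173575)(-0.5987) = 0.00066721
    denominator = 1 - (-0.494781)(-0.5987) - (0.173575)(0.4698) = 0.62222932
  phi_33 = 0.00066721 / 0.62222932 = 0.0011.
Therefore phi_{33} = 0.0011.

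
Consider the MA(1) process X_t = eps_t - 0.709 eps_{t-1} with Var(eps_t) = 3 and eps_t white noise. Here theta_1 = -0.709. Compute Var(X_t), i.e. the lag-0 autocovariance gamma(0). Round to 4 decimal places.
\gamma(0) = 4.5080

For an MA(q) process X_t = eps_t + sum_i theta_i eps_{t-i} with
Var(eps_t) = sigma^2, the variance is
  gamma(0) = sigma^2 * (1 + sum_i theta_i^2).
  sum_i theta_i^2 = (-0.709)^2 = 0.502681.
  gamma(0) = 3 * (1 + 0.502681) = 3 * 1.502681 = 4.508043, which rounds to 4.5080.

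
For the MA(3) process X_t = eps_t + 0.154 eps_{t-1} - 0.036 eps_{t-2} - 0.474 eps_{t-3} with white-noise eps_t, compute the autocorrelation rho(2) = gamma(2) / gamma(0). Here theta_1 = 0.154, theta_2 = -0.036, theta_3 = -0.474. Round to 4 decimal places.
\rho(2) = -0.0872

For an MA(q) process with theta_0 = 1, the autocovariance is
  gamma(k) = sigma^2 * sum_{i=0..q-k} theta_i * theta_{i+k},
and rho(k) = gamma(k) / gamma(0). Sigma^2 cancels.
  numerator   = (1)*(-0.036) + (0.154)*(-0.474) = -0.108996.
  denominator = (1)^2 + (0.154)^2 + (-0.036)^2 + (-0.474)^2 = 1.249688.
  rho(2) = -0.108996 / 1.249688 = -0.0872.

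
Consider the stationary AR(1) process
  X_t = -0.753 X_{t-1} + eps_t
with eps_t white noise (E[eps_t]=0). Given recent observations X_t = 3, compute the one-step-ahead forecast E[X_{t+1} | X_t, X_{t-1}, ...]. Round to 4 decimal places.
E[X_{t+1} \mid \mathcal F_t] = -2.2590

For an AR(p) model X_t = c + sum_i phi_i X_{t-i} + eps_t, the
one-step-ahead conditional mean is
  E[X_{t+1} | X_t, ...] = c + sum_i phi_i X_{t+1-i}.
Substitute known values:
  E[X_{t+1} | ...] = (-0.753) * (3)
                   = -2.2590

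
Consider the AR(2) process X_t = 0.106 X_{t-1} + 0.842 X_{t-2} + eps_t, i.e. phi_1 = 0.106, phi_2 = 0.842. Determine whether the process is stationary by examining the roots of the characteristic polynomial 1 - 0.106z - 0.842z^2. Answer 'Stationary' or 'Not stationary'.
\text{Stationary}

The AR(p) characteristic polynomial is P(z) = 1 - 0.106z - 0.842z^2.
Stationarity requires all roots to lie outside the unit circle, i.e. |z| > 1 for every root.
Set 1 + (-0.106) z + (-0.842) z^2 = 0, i.e. a z^2 + b z + c = 0 with a = -0.842, b = -0.106, c = 1.
Discriminant D = b^2 - 4ac = (-0.106)^2 - 4*(-0.842)*1 = 0.011236 - (-3.368) = 3.379236.
D >= 0, so the roots are real: z = (-b +/- sqrt(D)) / (2a) = (0.106 +/- 1.83827) / (-1.684).
  z_1 = (0.106 + 1.83827) / (-1.684) = -1.1546,   |z_1| = 1.1546.
  z_2 = (0.106 - 1.83827) / (-1.684) = 1.0287,   |z_2| = 1.0287.
Moduli of all roots: 1.1546, 1.0287.
All moduli strictly greater than 1? Yes.
Verdict: Stationary.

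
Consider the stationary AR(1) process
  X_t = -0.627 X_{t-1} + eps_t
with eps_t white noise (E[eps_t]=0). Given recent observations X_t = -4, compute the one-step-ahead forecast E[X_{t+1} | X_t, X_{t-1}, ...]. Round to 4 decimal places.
E[X_{t+1} \mid \mathcal F_t] = 2.5080

For an AR(p) model X_t = c + sum_i phi_i X_{t-i} + eps_t, the
one-step-ahead conditional mean is
  E[X_{t+1} | X_t, ...] = c + sum_i phi_i X_{t+1-i}.
Substitute known values:
  E[X_{t+1} | ...] = (-0.627) * (-4)
                   = 2.5080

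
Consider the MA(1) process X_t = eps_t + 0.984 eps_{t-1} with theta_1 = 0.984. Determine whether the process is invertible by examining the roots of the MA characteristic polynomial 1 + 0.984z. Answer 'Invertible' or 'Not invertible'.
\text{Invertible}

The MA(q) characteristic polynomial is P(z) = 1 + 0.984z.
Invertibility requires all roots to lie outside the unit circle, i.e. |z| > 1 for every root.
This is linear in z: 1 + (0.984) z = 0  =>  z = -1/(0.984) = -1.01626,  |z| = 1.01626.
Moduli of all roots: 1.0163.
All moduli strictly greater than 1? Yes.
Verdict: Invertible.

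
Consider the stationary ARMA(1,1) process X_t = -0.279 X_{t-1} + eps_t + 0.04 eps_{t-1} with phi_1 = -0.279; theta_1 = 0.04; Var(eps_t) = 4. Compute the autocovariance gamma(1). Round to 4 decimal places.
\gamma(1) = -1.0251

Multiply the model equation by X_{t-k} and take expectations. With theta_0 = psi_0 = 1 and psi_j the MA(infinity) weights, this gives
  gamma(k) - sum_i phi_i gamma(k-i) = c_k,
  c_k = sigma^2 * sum_{j=k..q} theta_j psi_{j-k}   (c_k = 0 for k > q),
using gamma(-m) = gamma(m).
psi-weights needed (psi_j = theta_j + sum_i phi_i psi_{j-i}):
  psi_1 = theta_1 + phi_1 = 0.04 + (-0.279) = -0.239
Right-hand sides:
  c_0 = sigma^2 (1 + theta_1 psi_1) = 4 * (1 + (0.04)(-0.239)) = 4 * 0.99044 = 3.96176
  c_1 = sigma^2 theta_1 = 4 * (0.04) = 0.16
  c_2 = 0
Equations for k = 0 and k = 1 (AR order 1):
  gamma(0) = phi_1 gamma(1) + c_0
  gamma(1) = phi_1 gamma(0) + c_1
Substituting the second into the first: gamma(0) (1 - phi_1^2) = c_0 + phi_1 c_1, so
  gamma(0) = (c_0 + phi_1 c_1) / (1 - phi_1^2) = (3.96176 + (-0.279)(0.16)) / (1 - (-0.279)^2) = 3.91712 / 0.922159 = 4.247771.
  gamma(1) = phi_1 gamma(0) + c_1 = (-0.279)(4.247771) + (0.16) = -1.025128.
Therefore gamma(1) = -1.0251 (to 4 decimal places).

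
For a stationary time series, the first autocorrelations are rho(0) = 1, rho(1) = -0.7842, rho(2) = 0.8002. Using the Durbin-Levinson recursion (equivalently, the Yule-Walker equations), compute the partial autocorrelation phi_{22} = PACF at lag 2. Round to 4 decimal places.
\phi_{22} = 0.4811

The PACF at lag k is phi_{kk}, the last component of the solution
to the Yule-Walker system G_k phi = r_k where
  (G_k)_{ij} = rho(|i - j|), (r_k)_i = rho(i), i,j = 1..k.
Equivalently, Durbin-Levinson gives phi_{kk} iteratively:
  phi_{11} = rho(1)
  phi_{kk} = [rho(k) - sum_{j=1..k-1} phi_{k-1,j} rho(k-j)]
            / [1 - sum_{j=1..k-1} phi_{k-1,j} rho(j)],
  phi_{k,j} = phi_{k-1,j} - phi_{kk} phi_{k-1,k-j},  j = 1..k-1.
Step k = 1:
  phi_11 = rho(1) = -0.7842.
Step k = 2:
  phi_22 = [rho(2) - phi_11 rho(1)] / [1 - phi_11 rho(1)] = [0.8002 - (-0.7842)(-0.7842)] / [1 - (-0.7842)(-0.7842)]
         = 0.18523036 / 0.38503036 = 0.4811.
Therefore phi_{22} = 0.4811.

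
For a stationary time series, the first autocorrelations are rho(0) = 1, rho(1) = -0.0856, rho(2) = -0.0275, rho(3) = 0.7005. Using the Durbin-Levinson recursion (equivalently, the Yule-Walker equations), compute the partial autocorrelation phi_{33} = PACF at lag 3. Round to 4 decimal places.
\phi_{33} = 0.7011

The PACF at lag k is phi_{kk}, the last component of the solution
to the Yule-Walker system G_k phi = r_k where
  (G_k)_{ij} = rho(|i - j|), (r_k)_i = rho(i), i,j = 1..k.
Equivalently, Durbin-Levinson gives phi_{kk} iteratively:
  phi_{11} = rho(1)
  phi_{kk} = [rho(k) - sum_{j=1..k-1} phi_{k-1,j} rho(k-j)]
            / [1 - sum_{j=1..k-1} phi_{k-1,j} rho(j)],
  phi_{k,j} = phi_{k-1,j} - phi_{kk} phi_{k-1,k-j},  j = 1..k-1.
Step k = 1:
  phi_11 = rho(1) = -0.0856.
Step k = 2:
  phi_22 = [rho(2) - phi_11 rho(1)] / [1 - phi_11 rho(1)] = [-0.0275 - (-0.0856)(-0.0856)] / [1 - (-0.0856)(-0.0856)]
         = -0.03482736 / 0.99267264 = -0.035084.
  Update: phi_21 = phi_11 - phi_22 phi_11 = -0.0856 - (-0.035084)(-0.0856) = -0.088603.
Step k = 3:
  phi_33 = [rho(3) - phi_21 rho(2) - phi_22 rho(1)] / [1 - phi_21 rho(1) - phi_22 rho(2)]
    numerator   = 0.7005 - (-0.088603)(-0.0275) - (-0.035084)(-0.0856) = 0.69506018
    denominator = 1 - (-0.088603)(-0.0856) - (-0.035084)(-0.0275) = 0.99145074
  phi_33 = 0.69506018 / 0.99145074 = 0.7011.
Therefore phi_{33} = 0.7011.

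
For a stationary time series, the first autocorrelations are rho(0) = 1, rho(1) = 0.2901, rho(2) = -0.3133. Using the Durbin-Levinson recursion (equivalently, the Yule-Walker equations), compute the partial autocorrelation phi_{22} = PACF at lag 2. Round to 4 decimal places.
\phi_{22} = -0.4340

The PACF at lag k is phi_{kk}, the last component of the solution
to the Yule-Walker system G_k phi = r_k where
  (G_k)_{ij} = rho(|i - j|), (r_k)_i = rho(i), i,j = 1..k.
Equivalently, Durbin-Levinson gives phi_{kk} iteratively:
  phi_{11} = rho(1)
  phi_{kk} = [rho(k) - sum_{j=1..k-1} phi_{k-1,j} rho(k-j)]
            / [1 - sum_{j=1..k-1} phi_{k-1,j} rho(j)],
  phi_{k,j} = phi_{k-1,j} - phi_{kk} phi_{k-1,k-j},  j = 1..k-1.
Step k = 1:
  phi_11 = rho(1) = 0.2901.
Step k = 2:
  phi_22 = [rho(2) - phi_11 rho(1)] / [1 - phi_11 rho(1)] = [-0.3133 - (0.2901)(0.2901)] / [1 - (0.2901)(0.2901)]
         = -0.39745801 / 0.91584199 = -0.434.
Therefore phi_{22} = -0.4340.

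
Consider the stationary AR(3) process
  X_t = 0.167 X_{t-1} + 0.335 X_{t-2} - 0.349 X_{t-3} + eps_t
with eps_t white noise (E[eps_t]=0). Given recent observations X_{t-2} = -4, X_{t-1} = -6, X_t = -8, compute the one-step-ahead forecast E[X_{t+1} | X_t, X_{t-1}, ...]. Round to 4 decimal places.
E[X_{t+1} \mid \mathcal F_t] = -1.9500

For an AR(p) model X_t = c + sum_i phi_i X_{t-i} + eps_t, the
one-step-ahead conditional mean is
  E[X_{t+1} | X_t, ...] = c + sum_i phi_i X_{t+1-i}.
Substitute known values:
  E[X_{t+1} | ...] = (0.167) * (-8) + (0.335) * (-6) + (-0.349) * (-4)
                   = -1.9500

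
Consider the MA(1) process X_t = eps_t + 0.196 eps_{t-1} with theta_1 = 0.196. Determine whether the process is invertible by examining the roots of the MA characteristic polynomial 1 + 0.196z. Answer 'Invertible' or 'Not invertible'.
\text{Invertible}

The MA(q) characteristic polynomial is P(z) = 1 + 0.196z.
Invertibility requires all roots to lie outside the unit circle, i.e. |z| > 1 for every root.
This is linear in z: 1 + (0.196) z = 0  =>  z = -1/(0.196) = -5.102041,  |z| = 5.102041.
Moduli of all roots: 5.1020.
All moduli strictly greater than 1? Yes.
Verdict: Invertible.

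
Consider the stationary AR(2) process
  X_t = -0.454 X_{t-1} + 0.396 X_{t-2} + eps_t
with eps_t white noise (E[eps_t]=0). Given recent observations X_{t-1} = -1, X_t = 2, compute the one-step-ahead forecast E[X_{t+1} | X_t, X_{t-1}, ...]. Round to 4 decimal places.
E[X_{t+1} \mid \mathcal F_t] = -1.3040

For an AR(p) model X_t = c + sum_i phi_i X_{t-i} + eps_t, the
one-step-ahead conditional mean is
  E[X_{t+1} | X_t, ...] = c + sum_i phi_i X_{t+1-i}.
Substitute known values:
  E[X_{t+1} | ...] = (-0.454) * (2) + (0.396) * (-1)
                   = -1.3040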